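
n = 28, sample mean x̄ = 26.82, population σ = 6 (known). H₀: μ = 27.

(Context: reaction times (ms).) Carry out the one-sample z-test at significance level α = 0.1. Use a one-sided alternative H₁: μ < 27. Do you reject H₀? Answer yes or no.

reject H₀: no

SE = σ/√n = 6/√28 = 1.1339
z = (x̄−μ₀)/SE = (26.82−27)/1.1339 = -0.1587
p-value (one-sided, H₁ less) = 0.43693
At α=0.1: p ≥ α → fail to reject H₀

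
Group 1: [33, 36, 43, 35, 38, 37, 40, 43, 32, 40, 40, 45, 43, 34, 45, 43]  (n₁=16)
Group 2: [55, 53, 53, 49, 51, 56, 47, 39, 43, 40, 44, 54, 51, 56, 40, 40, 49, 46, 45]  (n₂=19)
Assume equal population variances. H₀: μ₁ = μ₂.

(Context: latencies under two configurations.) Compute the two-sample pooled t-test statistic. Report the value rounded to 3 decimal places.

test statistic = -4.973

x̄₁=39.188, s₁=4.308, n₁=16
x̄₂=47.947, s₂=5.826, n₂=19
s_p² = [15·4.308² + 18·5.826²]/33 = 26.9511
SE = √(s_p²·(1/16+1/19)) = 1.7615
t = (39.188−47.947)/1.7615 = -4.9729
df = 33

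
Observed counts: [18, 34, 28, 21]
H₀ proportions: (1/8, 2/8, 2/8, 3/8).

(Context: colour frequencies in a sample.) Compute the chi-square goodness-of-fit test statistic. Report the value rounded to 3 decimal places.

n = 101; E_i = n·p_i = [12.62, 25.25, 25.25, 37.88]
χ² = (18−12.62)²/12.62 + (34−25.25)²/25.25 + (28−25.25)²/25.25 + (21−37.88)²/37.88 = 13.1386
df = 3

test statistic = 13.139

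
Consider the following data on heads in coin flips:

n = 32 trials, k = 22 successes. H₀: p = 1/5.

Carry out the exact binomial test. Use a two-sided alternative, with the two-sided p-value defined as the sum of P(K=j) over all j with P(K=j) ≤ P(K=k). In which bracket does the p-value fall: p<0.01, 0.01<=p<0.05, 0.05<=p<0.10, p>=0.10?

p-value bracket: p<0.01

Exact binomial: n=32, k=22, p₀=1/5=0.2000
P(X=j) = C(n,j)·p₀^j·(1−p₀)^(n−j); p = Σ P(X=j) over j with P(X=j) ≤ P(X=22)
p-value (two-sided) = 0.00000
→ bracket: p<0.01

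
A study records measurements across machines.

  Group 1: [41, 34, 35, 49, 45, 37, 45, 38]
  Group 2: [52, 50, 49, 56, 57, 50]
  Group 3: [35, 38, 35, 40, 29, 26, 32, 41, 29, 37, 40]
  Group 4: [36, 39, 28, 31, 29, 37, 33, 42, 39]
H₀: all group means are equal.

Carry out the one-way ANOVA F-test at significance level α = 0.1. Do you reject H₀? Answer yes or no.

Group means [40.50, 52.33, 34.73, 34.89], grand mean 39.235
SSB = Σnᵢ(x̄ᵢ−x̄)² = 1435.714; SSW = ΣΣ(x−x̄ᵢ)² = 712.404
MSB = 1435.714/3 = 478.5712; MSW = 712.404/30 = 23.7468
F = MSB/MSW = 20.1531
df = (3, 30)
p-value (upper-tail) = 0.00000
At α=0.1: p < α → reject H₀

reject H₀: yes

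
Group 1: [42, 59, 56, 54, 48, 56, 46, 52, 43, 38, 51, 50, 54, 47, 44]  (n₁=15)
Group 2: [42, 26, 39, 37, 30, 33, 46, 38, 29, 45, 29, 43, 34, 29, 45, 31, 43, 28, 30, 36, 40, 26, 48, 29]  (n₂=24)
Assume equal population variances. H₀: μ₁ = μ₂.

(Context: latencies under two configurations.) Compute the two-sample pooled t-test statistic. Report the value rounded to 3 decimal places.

test statistic = 6.232

x̄₁=49.333, s₁=6.008, n₁=15
x̄₂=35.667, s₂=7.032, n₂=24
s_p² = [14·6.008² + 23·7.032²]/37 = 44.3964
SE = √(s_p²·(1/15+1/24)) = 2.1931
t = (49.333−35.667)/2.1931 = 6.2317
df = 37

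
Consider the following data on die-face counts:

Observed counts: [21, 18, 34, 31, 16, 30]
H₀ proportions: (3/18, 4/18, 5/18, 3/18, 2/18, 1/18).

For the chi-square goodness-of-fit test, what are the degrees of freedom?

df = k − 1 = 6 − 1 = 5

degrees of freedom = 5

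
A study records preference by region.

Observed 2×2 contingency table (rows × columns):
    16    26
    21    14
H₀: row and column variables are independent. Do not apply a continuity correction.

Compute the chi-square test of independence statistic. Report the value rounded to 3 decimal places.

Row totals [42, 35], col totals [37, 40], n=77
χ² = (16−20.18)²/20.18 + (26−21.82)²/21.82 + (21−16.82)²/16.82 + (14−18.18)²/18.18 = 3.6696
df = 1

test statistic = 3.670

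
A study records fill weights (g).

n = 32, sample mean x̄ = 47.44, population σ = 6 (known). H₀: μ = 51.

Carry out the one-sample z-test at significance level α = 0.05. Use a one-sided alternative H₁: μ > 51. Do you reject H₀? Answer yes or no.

SE = σ/√n = 6/√32 = 1.0607
z = (x̄−μ₀)/SE = (47.44−51)/1.0607 = -3.3564
p-value (one-sided, H₁ greater) = 0.99961
At α=0.05: p ≥ α → fail to reject H₀

reject H₀: no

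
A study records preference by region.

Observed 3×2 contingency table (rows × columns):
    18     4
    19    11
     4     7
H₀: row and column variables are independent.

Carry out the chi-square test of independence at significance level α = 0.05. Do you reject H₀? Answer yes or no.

Row totals [22, 30, 11], col totals [41, 22], n=63
χ² = (18−14.32)²/14.32 + (4−7.68)²/7.68 + (19−19.52)²/19.52 + (11−10.48)²/10.48 + (4−7.16)²/7.16 + (7−3.84)²/3.84 = 6.7438
df = 2
p-value (upper-tail) = 0.03432
At α=0.05: p < α → reject H₀

reject H₀: yes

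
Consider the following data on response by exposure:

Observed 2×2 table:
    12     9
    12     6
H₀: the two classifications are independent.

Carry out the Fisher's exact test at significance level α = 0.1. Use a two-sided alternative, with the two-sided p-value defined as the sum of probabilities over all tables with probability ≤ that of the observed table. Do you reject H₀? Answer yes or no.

reject H₀: no

Margins: r₁=21, r₂=18, c₁=24, c₂=15, n=39
p_obs = C(21,12)·C(18,12)/C(39,24); sum pmf over tables with pmf ≤ p_obs
p-value (two-sided) = 0.74242
At α=0.1: p ≥ α → fail to reject H₀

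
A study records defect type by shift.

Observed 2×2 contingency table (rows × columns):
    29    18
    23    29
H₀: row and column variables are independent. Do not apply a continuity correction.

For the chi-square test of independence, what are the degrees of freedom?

df = (r−1)(c−1) = (2−1)·(2−1) = 1

degrees of freedom = 1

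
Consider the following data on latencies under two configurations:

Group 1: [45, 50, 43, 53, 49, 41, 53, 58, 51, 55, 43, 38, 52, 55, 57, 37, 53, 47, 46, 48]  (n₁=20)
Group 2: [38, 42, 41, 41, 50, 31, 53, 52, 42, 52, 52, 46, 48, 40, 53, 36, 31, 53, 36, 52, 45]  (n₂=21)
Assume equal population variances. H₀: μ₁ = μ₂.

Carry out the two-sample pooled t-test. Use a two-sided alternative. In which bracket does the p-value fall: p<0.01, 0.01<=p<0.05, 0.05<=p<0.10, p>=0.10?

p-value bracket: 0.05<=p<0.10

x̄₁=48.700, s₁=6.105, n₁=20
x̄₂=44.476, s₂=7.400, n₂=21
s_p² = [19·6.105² + 20·7.400²]/39 = 46.2420
SE = √(s_p²·(1/20+1/21)) = 2.1246
t = (48.700−44.476)/2.1246 = 1.9880
df = 39
p-value (two-sided) = 0.05386
→ bracket: 0.05<=p<0.10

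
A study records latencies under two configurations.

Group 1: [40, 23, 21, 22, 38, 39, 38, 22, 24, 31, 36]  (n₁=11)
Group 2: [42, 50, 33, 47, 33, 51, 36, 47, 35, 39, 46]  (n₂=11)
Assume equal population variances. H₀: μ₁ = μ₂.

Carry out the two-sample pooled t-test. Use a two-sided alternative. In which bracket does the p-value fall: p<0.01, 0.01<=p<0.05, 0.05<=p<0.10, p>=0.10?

p-value bracket: p<0.01

x̄₁=30.364, s₁=7.991, n₁=11
x̄₂=41.727, s₂=6.828, n₂=11
s_p² = [10·7.991² + 10·6.828²]/20 = 55.2364
SE = √(s_p²·(1/11+1/11)) = 3.1691
t = (30.364−41.727)/3.1691 = -3.5858
df = 20
p-value (two-sided) = 0.00185
→ bracket: p<0.01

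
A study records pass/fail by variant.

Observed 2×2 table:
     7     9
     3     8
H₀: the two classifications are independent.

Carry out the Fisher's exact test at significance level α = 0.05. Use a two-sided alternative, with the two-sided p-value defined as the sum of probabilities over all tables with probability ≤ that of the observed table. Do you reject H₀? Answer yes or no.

reject H₀: no

Margins: r₁=16, r₂=11, c₁=10, c₂=17, n=27
p_obs = C(16,7)·C(11,3)/C(27,10); sum pmf over tables with pmf ≤ p_obs
p-value (two-sided) = 0.44755
At α=0.05: p ≥ α → fail to reject H₀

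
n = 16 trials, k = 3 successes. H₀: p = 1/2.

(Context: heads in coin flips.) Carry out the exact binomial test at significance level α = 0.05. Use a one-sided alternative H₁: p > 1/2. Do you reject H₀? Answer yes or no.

Exact binomial: n=16, k=3, p₀=1/2=0.5000
P(X≥3) from Σ C(n,i)·p₀^i·(1−p₀)^(n−i)
p-value (one-sided, H₁ greater) = 0.99791
At α=0.05: p ≥ α → fail to reject H₀

reject H₀: no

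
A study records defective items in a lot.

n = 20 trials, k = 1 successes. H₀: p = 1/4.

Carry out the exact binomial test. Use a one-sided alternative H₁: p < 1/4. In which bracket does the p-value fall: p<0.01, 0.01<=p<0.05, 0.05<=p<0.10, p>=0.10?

p-value bracket: 0.01<=p<0.05

Exact binomial: n=20, k=1, p₀=1/4=0.2500
P(X≤1) from Σ C(n,i)·p₀^i·(1−p₀)^(n−i)
p-value (one-sided, H₁ less) = 0.02431
→ bracket: 0.01<=p<0.05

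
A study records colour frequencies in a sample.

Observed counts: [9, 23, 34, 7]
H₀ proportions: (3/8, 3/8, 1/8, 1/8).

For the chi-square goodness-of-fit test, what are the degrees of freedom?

df = k − 1 = 4 − 1 = 3

degrees of freedom = 3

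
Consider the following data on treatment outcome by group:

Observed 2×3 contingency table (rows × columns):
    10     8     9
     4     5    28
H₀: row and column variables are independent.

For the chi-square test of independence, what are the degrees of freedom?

degrees of freedom = 2

df = (r−1)(c−1) = (2−1)·(3−1) = 2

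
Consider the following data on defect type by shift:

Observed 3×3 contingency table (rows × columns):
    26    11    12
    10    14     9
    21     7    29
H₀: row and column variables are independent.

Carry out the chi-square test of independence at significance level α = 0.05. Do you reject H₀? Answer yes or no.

Row totals [49, 33, 57], col totals [57, 32, 50], n=139
χ² = (26−20.09)²/20.09 + (11−11.28)²/11.28 + (12−17.63)²/17.63 + (10−13.53)²/13.53 + (14−7.60)²/7.60 + (9−11.87)²/11.87 + (21−23.37)²/23.37 + (7−13.12)²/13.12 + (29−20.50)²/20.50 = 17.1698
df = 4
p-value (upper-tail) = 0.00179
At α=0.05: p < α → reject H₀

reject H₀: yes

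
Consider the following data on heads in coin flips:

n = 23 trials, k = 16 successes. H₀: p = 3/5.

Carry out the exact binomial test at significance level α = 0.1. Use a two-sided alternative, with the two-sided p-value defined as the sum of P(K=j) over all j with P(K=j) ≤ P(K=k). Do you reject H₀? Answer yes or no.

reject H₀: no

Exact binomial: n=23, k=16, p₀=3/5=0.6000
P(X=j) = C(n,j)·p₀^j·(1−p₀)^(n−j); p = Σ P(X=j) over j with P(X=j) ≤ P(X=16)
p-value (two-sided) = 0.40091
At α=0.1: p ≥ α → fail to reject H₀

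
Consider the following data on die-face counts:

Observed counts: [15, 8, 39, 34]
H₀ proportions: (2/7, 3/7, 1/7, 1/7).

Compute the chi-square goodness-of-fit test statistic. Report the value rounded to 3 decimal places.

test statistic = 108.957

n = 96; E_i = n·p_i = [27.43, 41.14, 13.71, 13.71]
χ² = (15−27.43)²/27.43 + (8−41.14)²/41.14 + (39−13.71)²/13.71 + (34−13.71)²/13.71 = 108.9566
df = 3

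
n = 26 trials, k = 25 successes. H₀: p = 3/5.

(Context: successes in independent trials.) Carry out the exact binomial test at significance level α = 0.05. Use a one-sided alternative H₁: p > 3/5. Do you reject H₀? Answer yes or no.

Exact binomial: n=26, k=25, p₀=3/5=0.6000
P(X≥25) from Σ C(n,i)·p₀^i·(1−p₀)^(n−i)
p-value (one-sided, H₁ greater) = 0.00003
At α=0.05: p < α → reject H₀

reject H₀: yes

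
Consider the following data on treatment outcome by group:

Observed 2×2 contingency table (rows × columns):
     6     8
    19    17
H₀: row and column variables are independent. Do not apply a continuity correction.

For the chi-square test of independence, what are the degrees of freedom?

degrees of freedom = 1

df = (r−1)(c−1) = (2−1)·(2−1) = 1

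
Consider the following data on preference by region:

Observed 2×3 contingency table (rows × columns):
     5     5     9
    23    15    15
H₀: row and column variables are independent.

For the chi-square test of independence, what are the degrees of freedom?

degrees of freedom = 2

df = (r−1)(c−1) = (2−1)·(3−1) = 2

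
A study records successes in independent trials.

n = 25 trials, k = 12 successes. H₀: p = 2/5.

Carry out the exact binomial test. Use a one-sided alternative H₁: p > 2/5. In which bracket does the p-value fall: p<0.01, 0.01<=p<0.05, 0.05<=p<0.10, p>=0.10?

p-value bracket: p>=0.10

Exact binomial: n=25, k=12, p₀=2/5=0.4000
P(X≥12) from Σ C(n,i)·p₀^i·(1−p₀)^(n−i)
p-value (one-sided, H₁ greater) = 0.26772
→ bracket: p>=0.10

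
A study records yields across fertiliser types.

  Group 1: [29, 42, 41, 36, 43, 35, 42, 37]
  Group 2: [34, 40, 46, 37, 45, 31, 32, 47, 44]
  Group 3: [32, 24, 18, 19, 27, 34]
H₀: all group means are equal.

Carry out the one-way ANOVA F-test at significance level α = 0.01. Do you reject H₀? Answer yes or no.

reject H₀: yes

Group means [38.12, 39.56, 25.67], grand mean 35.435
SSB = Σnᵢ(x̄ᵢ−x̄)² = 783.222; SSW = ΣΣ(x−x̄ᵢ)² = 692.431
MSB = 783.222/2 = 391.6108; MSW = 692.431/20 = 34.6215
F = MSB/MSW = 11.3112
df = (2, 20)
p-value (upper-tail) = 0.00052
At α=0.01: p < α → reject H₀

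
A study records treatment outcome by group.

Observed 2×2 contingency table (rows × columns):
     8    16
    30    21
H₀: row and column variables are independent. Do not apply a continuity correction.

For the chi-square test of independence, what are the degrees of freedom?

df = (r−1)(c−1) = (2−1)·(2−1) = 1

degrees of freedom = 1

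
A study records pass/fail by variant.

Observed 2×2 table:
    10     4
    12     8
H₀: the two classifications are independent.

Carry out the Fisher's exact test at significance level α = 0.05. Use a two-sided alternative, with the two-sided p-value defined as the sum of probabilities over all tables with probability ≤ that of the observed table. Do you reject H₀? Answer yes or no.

reject H₀: no

Margins: r₁=14, r₂=20, c₁=22, c₂=12, n=34
p_obs = C(14,10)·C(20,12)/C(34,22); sum pmf over tables with pmf ≤ p_obs
p-value (two-sided) = 0.71698
At α=0.05: p ≥ α → fail to reject H₀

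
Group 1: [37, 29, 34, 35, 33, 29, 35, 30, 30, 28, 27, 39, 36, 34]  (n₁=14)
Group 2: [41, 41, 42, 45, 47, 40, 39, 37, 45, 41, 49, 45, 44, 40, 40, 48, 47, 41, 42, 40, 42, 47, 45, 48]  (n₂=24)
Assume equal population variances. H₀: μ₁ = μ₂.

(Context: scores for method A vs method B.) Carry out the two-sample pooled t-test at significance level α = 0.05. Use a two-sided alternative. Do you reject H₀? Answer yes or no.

reject H₀: yes

x̄₁=32.571, s₁=3.715, n₁=14
x̄₂=43.167, s₂=3.345, n₂=24
s_p² = [13·3.715² + 23·3.345²]/36 = 12.1323
SE = √(s_p²·(1/14+1/24)) = 1.1714
t = (32.571−43.167)/1.1714 = -9.0452
df = 36
p-value (two-sided) = 0.00000
At α=0.05: p < α → reject H₀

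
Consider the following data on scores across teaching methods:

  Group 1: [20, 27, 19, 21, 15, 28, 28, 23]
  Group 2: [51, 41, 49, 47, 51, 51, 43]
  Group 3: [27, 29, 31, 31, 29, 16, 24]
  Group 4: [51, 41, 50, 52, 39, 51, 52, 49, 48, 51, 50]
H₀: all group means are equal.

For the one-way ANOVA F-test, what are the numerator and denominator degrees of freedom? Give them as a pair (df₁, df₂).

k = 4 groups, N = 33 total
df = (k−1, N−k) = (4−1, 33−4) = (3, 29)

degrees of freedom = [3, 29]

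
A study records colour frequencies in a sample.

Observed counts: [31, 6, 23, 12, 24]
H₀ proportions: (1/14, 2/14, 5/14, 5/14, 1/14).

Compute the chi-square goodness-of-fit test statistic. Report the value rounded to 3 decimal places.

test statistic = 150.400

n = 96; E_i = n·p_i = [6.86, 13.71, 34.29, 34.29, 6.86]
χ² = (31−6.86)²/6.86 + (6−13.71)²/13.71 + (23−34.29)²/34.29 + (12−34.29)²/34.29 + (24−6.86)²/6.86 = 150.4000
df = 4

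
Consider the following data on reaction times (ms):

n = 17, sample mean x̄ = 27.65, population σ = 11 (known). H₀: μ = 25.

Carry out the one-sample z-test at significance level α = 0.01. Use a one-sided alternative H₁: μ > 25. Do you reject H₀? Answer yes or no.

SE = σ/√n = 11/√17 = 2.6679
z = (x̄−μ₀)/SE = (27.65−25)/2.6679 = 0.9933
p-value (one-sided, H₁ greater) = 0.16028
At α=0.01: p ≥ α → fail to reject H₀

reject H₀: no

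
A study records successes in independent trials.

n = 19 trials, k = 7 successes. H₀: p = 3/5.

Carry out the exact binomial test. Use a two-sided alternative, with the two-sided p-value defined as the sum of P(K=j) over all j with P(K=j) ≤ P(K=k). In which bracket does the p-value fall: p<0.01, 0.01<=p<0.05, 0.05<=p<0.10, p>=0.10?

p-value bracket: 0.05<=p<0.10

Exact binomial: n=19, k=7, p₀=3/5=0.6000
P(X=j) = C(n,j)·p₀^j·(1−p₀)^(n−j); p = Σ P(X=j) over j with P(X=j) ≤ P(X=7)
p-value (two-sided) = 0.05819
→ bracket: 0.05<=p<0.10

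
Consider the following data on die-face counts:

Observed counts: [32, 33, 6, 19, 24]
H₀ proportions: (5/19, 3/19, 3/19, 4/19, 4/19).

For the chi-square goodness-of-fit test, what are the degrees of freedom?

degrees of freedom = 4

df = k − 1 = 5 − 1 = 4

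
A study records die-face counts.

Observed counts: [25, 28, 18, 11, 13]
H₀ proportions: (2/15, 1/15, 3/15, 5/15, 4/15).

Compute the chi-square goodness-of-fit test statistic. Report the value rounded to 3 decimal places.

test statistic = 105.676

n = 95; E_i = n·p_i = [12.67, 6.33, 19.00, 31.67, 25.33]
χ² = (25−12.67)²/12.67 + (28−6.33)²/6.33 + (18−19.00)²/19.00 + (11−31.67)²/31.67 + (13−25.33)²/25.33 = 105.6763
df = 4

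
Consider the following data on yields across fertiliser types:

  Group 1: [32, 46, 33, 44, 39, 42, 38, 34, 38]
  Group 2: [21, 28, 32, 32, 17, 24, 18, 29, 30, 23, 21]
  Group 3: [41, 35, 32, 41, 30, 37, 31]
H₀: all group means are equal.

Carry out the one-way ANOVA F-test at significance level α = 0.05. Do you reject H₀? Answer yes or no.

Group means [38.44, 25.00, 35.29], grand mean 32.148
SSB = Σnᵢ(x̄ᵢ−x̄)² = 987.757; SSW = ΣΣ(x−x̄ᵢ)² = 615.651
MSB = 987.757/2 = 493.8783; MSW = 615.651/24 = 25.6521
F = MSB/MSW = 19.2529
df = (2, 24)
p-value (upper-tail) = 0.00001
At α=0.05: p < α → reject H₀

reject H₀: yes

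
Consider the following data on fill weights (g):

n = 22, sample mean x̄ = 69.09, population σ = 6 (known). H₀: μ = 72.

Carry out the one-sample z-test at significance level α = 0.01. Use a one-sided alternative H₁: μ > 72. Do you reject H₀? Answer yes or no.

SE = σ/√n = 6/√22 = 1.2792
z = (x̄−μ₀)/SE = (69.09−72)/1.2792 = -2.2749
p-value (one-sided, H₁ greater) = 0.98854
At α=0.01: p ≥ α → fail to reject H₀

reject H₀: no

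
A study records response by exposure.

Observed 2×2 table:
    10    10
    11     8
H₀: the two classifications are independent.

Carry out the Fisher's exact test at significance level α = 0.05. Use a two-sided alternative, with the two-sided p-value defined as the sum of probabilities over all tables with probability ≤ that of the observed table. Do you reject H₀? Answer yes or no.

Margins: r₁=20, r₂=19, c₁=21, c₂=18, n=39
p_obs = C(20,10)·C(19,11)/C(39,21); sum pmf over tables with pmf ≤ p_obs
p-value (two-sided) = 0.75119
At α=0.05: p ≥ α → fail to reject H₀

reject H₀: no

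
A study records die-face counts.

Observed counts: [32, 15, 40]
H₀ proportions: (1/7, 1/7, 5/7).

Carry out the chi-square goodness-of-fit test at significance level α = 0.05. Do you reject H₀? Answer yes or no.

reject H₀: yes

n = 87; E_i = n·p_i = [12.43, 12.43, 62.14]
χ² = (32−12.43)²/12.43 + (15−12.43)²/12.43 + (40−62.14)²/62.14 = 39.2414
df = 2
p-value (upper-tail) = 0.00000
At α=0.05: p < α → reject H₀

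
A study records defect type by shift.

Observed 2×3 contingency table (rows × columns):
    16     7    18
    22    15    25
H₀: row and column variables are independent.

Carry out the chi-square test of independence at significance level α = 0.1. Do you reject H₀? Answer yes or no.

reject H₀: no

Row totals [41, 62], col totals [38, 22, 43], n=103
χ² = (16−15.13)²/15.13 + (7−8.76)²/8.76 + (18−17.12)²/17.12 + (22−22.87)²/22.87 + (15−13.24)²/13.24 + (25−25.88)²/25.88 = 0.7454
df = 2
p-value (upper-tail) = 0.68886
At α=0.1: p ≥ α → fail to reject H₀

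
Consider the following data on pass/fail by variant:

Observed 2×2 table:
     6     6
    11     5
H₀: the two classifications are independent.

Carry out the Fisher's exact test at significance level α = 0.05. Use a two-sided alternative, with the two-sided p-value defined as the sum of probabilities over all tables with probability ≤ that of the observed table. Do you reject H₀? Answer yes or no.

reject H₀: no

Margins: r₁=12, r₂=16, c₁=17, c₂=11, n=28
p_obs = C(12,6)·C(16,11)/C(28,17); sum pmf over tables with pmf ≤ p_obs
p-value (two-sided) = 0.44095
At α=0.05: p ≥ α → fail to reject H₀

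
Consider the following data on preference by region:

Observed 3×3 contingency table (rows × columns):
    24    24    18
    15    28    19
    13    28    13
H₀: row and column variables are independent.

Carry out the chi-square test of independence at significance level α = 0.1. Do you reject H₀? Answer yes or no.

reject H₀: no

Row totals [66, 62, 54], col totals [52, 80, 50], n=182
χ² = (24−18.86)²/18.86 + (24−29.01)²/29.01 + (18−18.13)²/18.13 + (15−17.71)²/17.71 + (28−27.25)²/27.25 + (19−17.03)²/17.03 + (13−15.43)²/15.43 + (28−23.74)²/23.74 + (13−14.84)²/14.84 = 4.3078
df = 4
p-value (upper-tail) = 0.36595
At α=0.1: p ≥ α → fail to reject H₀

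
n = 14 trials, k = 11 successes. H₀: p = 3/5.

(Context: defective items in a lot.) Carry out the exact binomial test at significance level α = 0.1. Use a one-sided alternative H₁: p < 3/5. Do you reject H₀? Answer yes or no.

Exact binomial: n=14, k=11, p₀=3/5=0.6000
P(X≤11) from Σ C(n,i)·p₀^i·(1−p₀)^(n−i)
p-value (one-sided, H₁ less) = 0.96021
At α=0.1: p ≥ α → fail to reject H₀

reject H₀: no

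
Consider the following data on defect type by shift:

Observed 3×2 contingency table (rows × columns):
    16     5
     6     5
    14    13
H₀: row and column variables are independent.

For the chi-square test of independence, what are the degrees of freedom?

df = (r−1)(c−1) = (3−1)·(2−1) = 2

degrees of freedom = 2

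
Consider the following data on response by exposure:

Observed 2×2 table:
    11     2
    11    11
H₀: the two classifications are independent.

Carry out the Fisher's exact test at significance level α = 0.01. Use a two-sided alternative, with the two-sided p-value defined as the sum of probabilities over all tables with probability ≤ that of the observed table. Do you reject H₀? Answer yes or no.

Margins: r₁=13, r₂=22, c₁=22, c₂=13, n=35
p_obs = C(13,11)·C(22,11)/C(35,22); sum pmf over tables with pmf ≤ p_obs
p-value (two-sided) = 0.07011
At α=0.01: p ≥ α → fail to reject H₀

reject H₀: no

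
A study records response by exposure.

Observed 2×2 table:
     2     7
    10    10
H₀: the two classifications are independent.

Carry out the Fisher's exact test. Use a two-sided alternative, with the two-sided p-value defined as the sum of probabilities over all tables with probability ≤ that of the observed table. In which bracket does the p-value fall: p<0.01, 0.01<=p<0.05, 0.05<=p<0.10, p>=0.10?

Margins: r₁=9, r₂=20, c₁=12, c₂=17, n=29
p_obs = C(9,2)·C(20,10)/C(29,12); sum pmf over tables with pmf ≤ p_obs
p-value (two-sided) = 0.23408
→ bracket: p>=0.10

p-value bracket: p>=0.10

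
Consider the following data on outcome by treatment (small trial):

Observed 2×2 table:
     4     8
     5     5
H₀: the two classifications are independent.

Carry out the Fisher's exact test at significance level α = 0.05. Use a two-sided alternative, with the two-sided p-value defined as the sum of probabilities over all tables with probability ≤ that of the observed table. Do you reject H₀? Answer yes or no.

Margins: r₁=12, r₂=10, c₁=9, c₂=13, n=22
p_obs = C(12,4)·C(10,5)/C(22,9); sum pmf over tables with pmf ≤ p_obs
p-value (two-sided) = 0.66563
At α=0.05: p ≥ α → fail to reject H₀

reject H₀: no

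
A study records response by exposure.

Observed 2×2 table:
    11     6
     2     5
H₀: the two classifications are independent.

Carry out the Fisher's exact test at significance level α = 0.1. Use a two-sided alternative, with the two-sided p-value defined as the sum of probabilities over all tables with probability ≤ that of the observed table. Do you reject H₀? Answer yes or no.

Margins: r₁=17, r₂=7, c₁=13, c₂=11, n=24
p_obs = C(17,11)·C(7,2)/C(24,13); sum pmf over tables with pmf ≤ p_obs
p-value (two-sided) = 0.18192
At α=0.1: p ≥ α → fail to reject H₀

reject H₀: no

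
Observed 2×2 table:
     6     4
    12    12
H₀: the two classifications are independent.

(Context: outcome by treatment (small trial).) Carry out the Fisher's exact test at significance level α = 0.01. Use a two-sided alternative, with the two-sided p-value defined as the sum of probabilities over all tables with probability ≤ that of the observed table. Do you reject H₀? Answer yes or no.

Margins: r₁=10, r₂=24, c₁=18, c₂=16, n=34
p_obs = C(10,6)·C(24,12)/C(34,18); sum pmf over tables with pmf ≤ p_obs
p-value (two-sided) = 0.71459
At α=0.01: p ≥ α → fail to reject H₀

reject H₀: no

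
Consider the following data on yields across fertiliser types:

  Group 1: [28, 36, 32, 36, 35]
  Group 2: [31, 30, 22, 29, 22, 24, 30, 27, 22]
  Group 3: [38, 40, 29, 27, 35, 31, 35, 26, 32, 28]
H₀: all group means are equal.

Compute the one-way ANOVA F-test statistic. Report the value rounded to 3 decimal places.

Group means [33.40, 26.33, 32.10], grand mean 30.208
SSB = Σnᵢ(x̄ᵢ−x̄)² = 221.858; SSW = ΣΣ(x−x̄ᵢ)² = 370.100
MSB = 221.858/2 = 110.9292; MSW = 370.100/21 = 17.6238
F = MSB/MSW = 6.2943
df = (2, 21)

test statistic = 6.294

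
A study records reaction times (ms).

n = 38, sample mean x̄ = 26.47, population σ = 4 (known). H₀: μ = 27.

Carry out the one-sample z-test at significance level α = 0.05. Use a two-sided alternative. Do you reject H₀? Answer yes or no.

reject H₀: no

SE = σ/√n = 4/√38 = 0.6489
z = (x̄−μ₀)/SE = (26.47−27)/0.6489 = -0.8168
p-value (two-sided) = 0.41405
At α=0.05: p ≥ α → fail to reject H₀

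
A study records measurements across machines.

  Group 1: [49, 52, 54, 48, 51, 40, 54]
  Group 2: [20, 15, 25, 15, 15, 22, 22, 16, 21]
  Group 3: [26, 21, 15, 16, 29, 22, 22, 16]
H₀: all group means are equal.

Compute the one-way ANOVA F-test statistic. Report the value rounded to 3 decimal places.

test statistic = 107.043

Group means [49.71, 19.00, 20.88], grand mean 28.583
SSB = Σnᵢ(x̄ᵢ−x̄)² = 4427.530; SSW = ΣΣ(x−x̄ᵢ)² = 434.304
MSB = 4427.530/2 = 2213.7649; MSW = 434.304/21 = 20.6811
F = MSB/MSW = 107.0428
df = (2, 21)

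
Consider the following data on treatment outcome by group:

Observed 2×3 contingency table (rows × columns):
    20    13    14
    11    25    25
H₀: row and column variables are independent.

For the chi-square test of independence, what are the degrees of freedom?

df = (r−1)(c−1) = (2−1)·(3−1) = 2

degrees of freedom = 2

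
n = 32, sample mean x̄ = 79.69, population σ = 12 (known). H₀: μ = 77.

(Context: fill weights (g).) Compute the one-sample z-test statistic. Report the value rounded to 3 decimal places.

test statistic = 1.268

SE = σ/√n = 12/√32 = 2.1213
z = (x̄−μ₀)/SE = (79.69−77)/2.1213 = 1.2681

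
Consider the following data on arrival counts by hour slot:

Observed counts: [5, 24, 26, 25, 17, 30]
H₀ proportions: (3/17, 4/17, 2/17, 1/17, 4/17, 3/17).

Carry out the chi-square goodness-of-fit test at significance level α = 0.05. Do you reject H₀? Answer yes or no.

n = 127; E_i = n·p_i = [22.41, 29.88, 14.94, 7.47, 29.88, 22.41]
χ² = (5−22.41)²/22.41 + (24−29.88)²/29.88 + (26−14.94)²/14.94 + (25−7.47)²/7.47 + (17−29.88)²/29.88 + (30−22.41)²/22.41 = 72.1253
df = 5
p-value (upper-tail) = 0.00000
At α=0.05: p < α → reject H₀

reject H₀: yes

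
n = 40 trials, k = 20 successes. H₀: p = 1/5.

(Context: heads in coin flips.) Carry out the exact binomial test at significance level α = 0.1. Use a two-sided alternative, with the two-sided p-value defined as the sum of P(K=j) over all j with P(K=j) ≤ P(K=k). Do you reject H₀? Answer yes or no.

Exact binomial: n=40, k=20, p₀=1/5=0.2000
P(X=j) = C(n,j)·p₀^j·(1−p₀)^(n−j); p = Σ P(X=j) over j with P(X=j) ≤ P(X=20)
p-value (two-sided) = 0.00002
At α=0.1: p < α → reject H₀

reject H₀: yes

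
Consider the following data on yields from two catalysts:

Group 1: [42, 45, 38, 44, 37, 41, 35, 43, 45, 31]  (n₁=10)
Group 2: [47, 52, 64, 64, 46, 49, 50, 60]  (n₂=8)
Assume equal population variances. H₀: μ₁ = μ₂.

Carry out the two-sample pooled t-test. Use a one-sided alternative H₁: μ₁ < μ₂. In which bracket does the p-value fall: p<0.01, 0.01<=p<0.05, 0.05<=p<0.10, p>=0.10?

x̄₁=40.100, s₁=4.701, n₁=10
x̄₂=54.000, s₂=7.502, n₂=8
s_p² = [9·4.701² + 7·7.502²]/16 = 37.0562
SE = √(s_p²·(1/10+1/8)) = 2.8875
t = (40.100−54.000)/2.8875 = -4.8139
df = 16
p-value (one-sided, H₁ less) = 0.00010
→ bracket: p<0.01

p-value bracket: p<0.01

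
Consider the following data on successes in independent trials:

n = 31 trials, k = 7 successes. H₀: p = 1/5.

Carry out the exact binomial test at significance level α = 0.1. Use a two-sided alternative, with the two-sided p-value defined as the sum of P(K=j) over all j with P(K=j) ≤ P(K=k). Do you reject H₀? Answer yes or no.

reject H₀: no

Exact binomial: n=31, k=7, p₀=1/5=0.2000
P(X=j) = C(n,j)·p₀^j·(1−p₀)^(n−j); p = Σ P(X=j) over j with P(X=j) ≤ P(X=7)
p-value (two-sided) = 0.65765
At α=0.1: p ≥ α → fail to reject H₀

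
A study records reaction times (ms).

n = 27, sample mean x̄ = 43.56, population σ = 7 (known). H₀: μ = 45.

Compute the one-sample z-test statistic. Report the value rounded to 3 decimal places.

SE = σ/√n = 7/√27 = 1.3472
z = (x̄−μ₀)/SE = (43.56−45)/1.3472 = -1.0689

test statistic = -1.069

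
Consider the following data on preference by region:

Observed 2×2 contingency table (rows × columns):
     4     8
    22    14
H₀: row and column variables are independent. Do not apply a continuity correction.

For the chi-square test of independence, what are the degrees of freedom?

degrees of freedom = 1

df = (r−1)(c−1) = (2−1)·(2−1) = 1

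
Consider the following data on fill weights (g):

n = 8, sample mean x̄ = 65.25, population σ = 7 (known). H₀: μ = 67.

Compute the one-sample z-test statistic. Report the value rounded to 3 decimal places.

test statistic = -0.707

SE = σ/√n = 7/√8 = 2.4749
z = (x̄−μ₀)/SE = (65.25−67)/2.4749 = -0.7071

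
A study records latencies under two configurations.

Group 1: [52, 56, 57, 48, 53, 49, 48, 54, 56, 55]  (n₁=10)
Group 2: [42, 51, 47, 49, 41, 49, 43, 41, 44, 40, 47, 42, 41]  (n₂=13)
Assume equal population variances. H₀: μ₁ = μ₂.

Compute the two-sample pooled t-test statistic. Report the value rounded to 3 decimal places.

test statistic = 5.552

x̄₁=52.800, s₁=3.425, n₁=10
x̄₂=44.385, s₂=3.731, n₂=13
s_p² = [9·3.425² + 12·3.731²]/21 = 12.9846
SE = √(s_p²·(1/10+1/13)) = 1.5157
t = (52.800−44.385)/1.5157 = 5.5522
df = 21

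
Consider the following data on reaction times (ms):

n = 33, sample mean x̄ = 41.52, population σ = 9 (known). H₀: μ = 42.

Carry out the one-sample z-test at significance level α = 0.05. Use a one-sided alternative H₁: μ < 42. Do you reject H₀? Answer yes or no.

reject H₀: no

SE = σ/√n = 9/√33 = 1.5667
z = (x̄−μ₀)/SE = (41.52−42)/1.5667 = -0.3064
p-value (one-sided, H₁ less) = 0.37966
At α=0.05: p ≥ α → fail to reject H₀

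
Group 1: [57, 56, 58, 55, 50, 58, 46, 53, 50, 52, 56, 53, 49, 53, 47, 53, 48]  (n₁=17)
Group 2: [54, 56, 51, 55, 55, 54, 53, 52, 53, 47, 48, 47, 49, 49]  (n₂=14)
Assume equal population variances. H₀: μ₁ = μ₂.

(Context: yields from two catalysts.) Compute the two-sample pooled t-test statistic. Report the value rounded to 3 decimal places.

test statistic = 0.746

x̄₁=52.588, s₁=3.792, n₁=17
x̄₂=51.643, s₂=3.128, n₂=14
s_p² = [16·3.792² + 13·3.128²]/29 = 12.3218
SE = √(s_p²·(1/17+1/14)) = 1.2669
t = (52.588−51.643)/1.2669 = 0.7462
df = 29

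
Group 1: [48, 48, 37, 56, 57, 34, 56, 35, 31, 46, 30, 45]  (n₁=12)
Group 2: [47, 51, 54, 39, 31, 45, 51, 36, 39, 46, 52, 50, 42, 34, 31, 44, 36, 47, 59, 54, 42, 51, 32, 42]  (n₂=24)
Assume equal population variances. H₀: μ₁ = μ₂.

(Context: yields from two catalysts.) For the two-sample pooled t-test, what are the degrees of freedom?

df = n₁ + n₂ − 2 = 12 + 24 − 2 = 34

degrees of freedom = 34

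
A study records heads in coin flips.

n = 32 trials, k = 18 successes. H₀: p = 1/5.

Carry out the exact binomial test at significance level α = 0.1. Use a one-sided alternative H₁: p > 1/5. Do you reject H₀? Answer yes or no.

Exact binomial: n=32, k=18, p₀=1/5=0.2000
P(X≥18) from Σ C(n,i)·p₀^i·(1−p₀)^(n−i)
p-value (one-sided, H₁ greater) = 0.00001
At α=0.1: p < α → reject H₀

reject H₀: yes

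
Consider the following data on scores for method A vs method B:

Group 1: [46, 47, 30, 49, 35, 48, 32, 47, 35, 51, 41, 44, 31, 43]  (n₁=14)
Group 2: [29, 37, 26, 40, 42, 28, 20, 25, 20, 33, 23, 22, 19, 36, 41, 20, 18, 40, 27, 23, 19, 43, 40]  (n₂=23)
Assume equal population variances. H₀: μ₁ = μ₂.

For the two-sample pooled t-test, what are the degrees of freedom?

df = n₁ + n₂ − 2 = 14 + 23 − 2 = 35

degrees of freedom = 35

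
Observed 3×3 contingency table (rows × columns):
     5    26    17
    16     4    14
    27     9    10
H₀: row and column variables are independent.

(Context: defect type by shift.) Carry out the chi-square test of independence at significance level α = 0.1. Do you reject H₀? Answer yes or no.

reject H₀: yes

Row totals [48, 34, 46], col totals [48, 39, 41], n=128
χ² = (5−18.00)²/18.00 + (26−14.62)²/14.62 + (17−15.38)²/15.38 + (16−12.75)²/12.75 + (4−10.36)²/10.36 + (14−10.89)²/10.89 + (27−17.25)²/17.25 + (9−14.02)²/14.02 + (10−14.73)²/14.73 = 32.8549
df = 4
p-value (upper-tail) = 0.00000
At α=0.1: p < α → reject H₀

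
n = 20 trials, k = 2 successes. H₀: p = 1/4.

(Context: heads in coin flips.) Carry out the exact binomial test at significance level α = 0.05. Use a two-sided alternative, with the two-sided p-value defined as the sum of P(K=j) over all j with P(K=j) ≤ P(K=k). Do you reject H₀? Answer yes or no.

Exact binomial: n=20, k=2, p₀=1/4=0.2500
P(X=j) = C(n,j)·p₀^j·(1−p₀)^(n−j); p = Σ P(X=j) over j with P(X=j) ≤ P(X=2)
p-value (two-sided) = 0.19307
At α=0.05: p ≥ α → fail to reject H₀

reject H₀: no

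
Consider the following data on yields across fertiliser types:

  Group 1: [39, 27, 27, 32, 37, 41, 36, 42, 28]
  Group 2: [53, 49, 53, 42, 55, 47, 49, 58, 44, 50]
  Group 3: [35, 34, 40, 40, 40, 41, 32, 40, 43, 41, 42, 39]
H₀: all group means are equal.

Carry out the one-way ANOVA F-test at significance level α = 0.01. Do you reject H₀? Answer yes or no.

reject H₀: yes

Group means [34.33, 50.00, 38.92], grand mean 41.161
SSB = Σnᵢ(x̄ᵢ−x̄)² = 1261.277; SSW = ΣΣ(x−x̄ᵢ)² = 632.917
MSB = 1261.277/2 = 630.6384; MSW = 632.917/28 = 22.6042
F = MSB/MSW = 27.8992
df = (2, 28)
p-value (upper-tail) = 0.00000
At α=0.01: p < α → reject H₀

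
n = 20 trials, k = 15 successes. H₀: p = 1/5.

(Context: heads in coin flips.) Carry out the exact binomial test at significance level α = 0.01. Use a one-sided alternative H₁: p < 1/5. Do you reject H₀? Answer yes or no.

Exact binomial: n=20, k=15, p₀=1/5=0.2000
P(X≤15) from Σ C(n,i)·p₀^i·(1−p₀)^(n−i)
p-value (one-sided, H₁ less) = 1.00000
At α=0.01: p ≥ α → fail to reject H₀

reject H₀: no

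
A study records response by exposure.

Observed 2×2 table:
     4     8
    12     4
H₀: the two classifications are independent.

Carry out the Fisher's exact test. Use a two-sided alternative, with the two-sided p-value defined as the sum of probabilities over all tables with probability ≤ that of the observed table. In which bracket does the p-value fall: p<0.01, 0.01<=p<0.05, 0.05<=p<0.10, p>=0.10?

Margins: r₁=12, r₂=16, c₁=16, c₂=12, n=28
p_obs = C(12,4)·C(16,12)/C(28,16); sum pmf over tables with pmf ≤ p_obs
p-value (two-sided) = 0.05309
→ bracket: 0.05<=p<0.10

p-value bracket: 0.05<=p<0.10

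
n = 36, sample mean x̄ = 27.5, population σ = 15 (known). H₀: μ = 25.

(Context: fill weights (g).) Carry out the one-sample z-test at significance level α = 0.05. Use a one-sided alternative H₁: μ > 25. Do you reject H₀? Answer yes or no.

SE = σ/√n = 15/√36 = 2.5000
z = (x̄−μ₀)/SE = (27.5−25)/2.5000 = 1.0000
p-value (one-sided, H₁ greater) = 0.15866
At α=0.05: p ≥ α → fail to reject H₀

reject H₀: no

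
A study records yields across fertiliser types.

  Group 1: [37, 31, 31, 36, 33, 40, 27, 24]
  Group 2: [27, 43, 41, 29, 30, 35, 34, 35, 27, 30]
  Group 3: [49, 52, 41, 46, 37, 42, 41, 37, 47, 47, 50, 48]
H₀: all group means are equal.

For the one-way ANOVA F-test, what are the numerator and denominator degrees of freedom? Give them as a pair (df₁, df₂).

degrees of freedom = [2, 27]

k = 3 groups, N = 30 total
df = (k−1, N−k) = (3−1, 30−3) = (2, 27)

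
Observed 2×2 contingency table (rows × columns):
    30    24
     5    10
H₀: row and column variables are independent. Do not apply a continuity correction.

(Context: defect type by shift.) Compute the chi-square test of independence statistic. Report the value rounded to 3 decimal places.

Row totals [54, 15], col totals [35, 34], n=69
χ² = (30−27.39)²/27.39 + (24−26.61)²/26.61 + (5−7.61)²/7.61 + (10−7.39)²/7.39 = 2.3193
df = 1

test statistic = 2.319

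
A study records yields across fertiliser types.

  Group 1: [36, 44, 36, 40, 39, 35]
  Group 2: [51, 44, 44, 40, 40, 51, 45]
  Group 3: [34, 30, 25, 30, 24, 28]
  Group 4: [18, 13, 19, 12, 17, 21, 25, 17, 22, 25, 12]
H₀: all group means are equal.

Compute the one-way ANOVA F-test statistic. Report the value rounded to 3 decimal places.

test statistic = 64.554

Group means [38.33, 45.00, 28.50, 18.27], grand mean 30.567
SSB = Σnᵢ(x̄ᵢ−x̄)² = 3508.352; SSW = ΣΣ(x−x̄ᵢ)² = 471.015
MSB = 3508.352/3 = 1169.4505; MSW = 471.015/26 = 18.1160
F = MSB/MSW = 64.5536
df = (3, 26)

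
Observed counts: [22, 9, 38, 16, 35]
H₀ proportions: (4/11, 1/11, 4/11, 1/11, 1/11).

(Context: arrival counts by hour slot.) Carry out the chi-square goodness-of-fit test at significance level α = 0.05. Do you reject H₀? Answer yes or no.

n = 120; E_i = n·p_i = [43.64, 10.91, 43.64, 10.91, 10.91]
χ² = (22−43.64)²/43.64 + (9−10.91)²/10.91 + (38−43.64)²/43.64 + (16−10.91)²/10.91 + (35−10.91)²/10.91 = 67.3667
df = 4
p-value (upper-tail) = 0.00000
At α=0.05: p < α → reject H₀

reject H₀: yes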